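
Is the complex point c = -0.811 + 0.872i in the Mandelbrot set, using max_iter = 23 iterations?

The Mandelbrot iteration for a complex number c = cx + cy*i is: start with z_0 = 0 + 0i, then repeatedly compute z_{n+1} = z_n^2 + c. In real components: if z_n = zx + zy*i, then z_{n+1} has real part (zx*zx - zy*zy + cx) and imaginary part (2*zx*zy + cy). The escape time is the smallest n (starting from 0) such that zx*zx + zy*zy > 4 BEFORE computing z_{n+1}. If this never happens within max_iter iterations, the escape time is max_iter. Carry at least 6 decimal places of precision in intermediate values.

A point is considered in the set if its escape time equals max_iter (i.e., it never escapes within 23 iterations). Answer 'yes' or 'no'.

Answer: no

Derivation:
z_0 = 0 + 0i, c = -0.8110 + 0.8720i
Iter 1: z = -0.8110 + 0.8720i, |z|^2 = 1.4181
Iter 2: z = -0.9137 + -0.5424i, |z|^2 = 1.1290
Iter 3: z = -0.2704 + 1.8631i, |z|^2 = 3.5443
Iter 4: z = -4.2091 + -0.1356i, |z|^2 = 17.7347
Escaped at iteration 4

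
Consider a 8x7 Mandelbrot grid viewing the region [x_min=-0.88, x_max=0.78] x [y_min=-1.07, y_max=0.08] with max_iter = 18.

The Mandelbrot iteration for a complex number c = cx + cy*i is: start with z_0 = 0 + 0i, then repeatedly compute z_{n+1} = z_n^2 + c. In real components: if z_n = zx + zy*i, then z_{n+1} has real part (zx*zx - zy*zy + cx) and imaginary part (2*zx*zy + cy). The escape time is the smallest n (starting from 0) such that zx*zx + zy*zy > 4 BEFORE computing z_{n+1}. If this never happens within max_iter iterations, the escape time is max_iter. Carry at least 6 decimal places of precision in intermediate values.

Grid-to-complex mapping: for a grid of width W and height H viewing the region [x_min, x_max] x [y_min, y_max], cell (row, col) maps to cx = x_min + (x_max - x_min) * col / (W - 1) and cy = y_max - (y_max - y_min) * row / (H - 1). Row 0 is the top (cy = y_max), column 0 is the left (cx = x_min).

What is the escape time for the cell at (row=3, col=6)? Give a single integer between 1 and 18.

Answer: 4

Derivation:
z_0 = 0 + 0i, c = 0.5429 + -0.4950i
Iter 1: z = 0.5429 + -0.4950i, |z|^2 = 0.5397
Iter 2: z = 0.5925 + -1.0324i, |z|^2 = 1.4170
Iter 3: z = -0.1720 + -1.7185i, |z|^2 = 2.9828
Iter 4: z = -2.3808 + 0.0960i, |z|^2 = 5.6772
Escaped at iteration 4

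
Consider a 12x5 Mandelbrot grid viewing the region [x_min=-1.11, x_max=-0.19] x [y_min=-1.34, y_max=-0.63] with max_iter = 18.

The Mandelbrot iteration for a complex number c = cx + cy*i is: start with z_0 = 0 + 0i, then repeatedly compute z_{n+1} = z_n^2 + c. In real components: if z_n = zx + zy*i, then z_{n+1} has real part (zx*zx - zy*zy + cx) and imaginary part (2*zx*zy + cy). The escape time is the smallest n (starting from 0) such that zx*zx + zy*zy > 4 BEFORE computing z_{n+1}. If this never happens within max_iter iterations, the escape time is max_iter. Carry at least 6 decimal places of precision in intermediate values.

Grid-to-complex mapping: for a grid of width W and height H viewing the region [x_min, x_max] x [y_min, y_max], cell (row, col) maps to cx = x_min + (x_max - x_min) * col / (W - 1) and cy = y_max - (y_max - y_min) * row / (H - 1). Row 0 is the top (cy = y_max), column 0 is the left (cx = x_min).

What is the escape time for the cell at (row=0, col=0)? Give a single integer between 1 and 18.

Answer: 4

Derivation:
z_0 = 0 + 0i, c = -1.1100 + -0.6300i
Iter 1: z = -1.1100 + -0.6300i, |z|^2 = 1.6290
Iter 2: z = -0.2748 + 0.7686i, |z|^2 = 0.6663
Iter 3: z = -1.6252 + -1.0524i, |z|^2 = 3.7490
Iter 4: z = 0.4238 + 2.7909i, |z|^2 = 7.9685
Escaped at iteration 4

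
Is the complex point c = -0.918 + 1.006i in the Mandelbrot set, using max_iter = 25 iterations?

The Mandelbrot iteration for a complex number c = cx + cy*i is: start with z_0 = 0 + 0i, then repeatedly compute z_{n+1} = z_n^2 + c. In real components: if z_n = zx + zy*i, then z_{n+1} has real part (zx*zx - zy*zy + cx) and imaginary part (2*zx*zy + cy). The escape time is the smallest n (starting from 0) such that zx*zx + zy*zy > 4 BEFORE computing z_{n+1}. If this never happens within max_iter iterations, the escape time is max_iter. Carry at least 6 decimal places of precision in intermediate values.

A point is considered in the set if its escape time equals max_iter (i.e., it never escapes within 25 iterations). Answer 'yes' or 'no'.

Answer: no

Derivation:
z_0 = 0 + 0i, c = -0.9180 + 1.0060i
Iter 1: z = -0.9180 + 1.0060i, |z|^2 = 1.8548
Iter 2: z = -1.0873 + -0.8410i, |z|^2 = 1.8896
Iter 3: z = -0.4431 + 2.8349i, |z|^2 = 8.2329
Escaped at iteration 3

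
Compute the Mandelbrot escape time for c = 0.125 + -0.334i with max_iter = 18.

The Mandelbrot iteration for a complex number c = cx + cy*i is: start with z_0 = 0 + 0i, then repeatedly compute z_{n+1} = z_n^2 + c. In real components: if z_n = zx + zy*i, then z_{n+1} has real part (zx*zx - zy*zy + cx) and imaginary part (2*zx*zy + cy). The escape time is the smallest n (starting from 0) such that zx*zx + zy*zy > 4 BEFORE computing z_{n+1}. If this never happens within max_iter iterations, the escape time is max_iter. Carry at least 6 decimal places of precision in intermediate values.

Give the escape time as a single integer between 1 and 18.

z_0 = 0 + 0i, c = 0.1250 + -0.3340i
Iter 1: z = 0.1250 + -0.3340i, |z|^2 = 0.1272
Iter 2: z = 0.0291 + -0.4175i, |z|^2 = 0.1752
Iter 3: z = -0.0485 + -0.3583i, |z|^2 = 0.1307
Iter 4: z = -0.0010 + -0.2993i, |z|^2 = 0.0896
Iter 5: z = 0.0354 + -0.3334i, |z|^2 = 0.1124
Iter 6: z = 0.0151 + -0.3576i, |z|^2 = 0.1281
Iter 7: z = -0.0027 + -0.3448i, |z|^2 = 0.1189
Iter 8: z = 0.0061 + -0.3322i, |z|^2 = 0.1104
Iter 9: z = 0.0147 + -0.3381i, |z|^2 = 0.1145
Iter 10: z = 0.0109 + -0.3439i, |z|^2 = 0.1184
Iter 11: z = 0.0068 + -0.3415i, |z|^2 = 0.1167
Iter 12: z = 0.0084 + -0.3387i, |z|^2 = 0.1148
Iter 13: z = 0.0104 + -0.3397i, |z|^2 = 0.1155
Iter 14: z = 0.0097 + -0.3411i, |z|^2 = 0.1164
Iter 15: z = 0.0088 + -0.3406i, |z|^2 = 0.1161
Iter 16: z = 0.0091 + -0.3400i, |z|^2 = 0.1157
Iter 17: z = 0.0095 + -0.3402i, |z|^2 = 0.1158

Answer: 18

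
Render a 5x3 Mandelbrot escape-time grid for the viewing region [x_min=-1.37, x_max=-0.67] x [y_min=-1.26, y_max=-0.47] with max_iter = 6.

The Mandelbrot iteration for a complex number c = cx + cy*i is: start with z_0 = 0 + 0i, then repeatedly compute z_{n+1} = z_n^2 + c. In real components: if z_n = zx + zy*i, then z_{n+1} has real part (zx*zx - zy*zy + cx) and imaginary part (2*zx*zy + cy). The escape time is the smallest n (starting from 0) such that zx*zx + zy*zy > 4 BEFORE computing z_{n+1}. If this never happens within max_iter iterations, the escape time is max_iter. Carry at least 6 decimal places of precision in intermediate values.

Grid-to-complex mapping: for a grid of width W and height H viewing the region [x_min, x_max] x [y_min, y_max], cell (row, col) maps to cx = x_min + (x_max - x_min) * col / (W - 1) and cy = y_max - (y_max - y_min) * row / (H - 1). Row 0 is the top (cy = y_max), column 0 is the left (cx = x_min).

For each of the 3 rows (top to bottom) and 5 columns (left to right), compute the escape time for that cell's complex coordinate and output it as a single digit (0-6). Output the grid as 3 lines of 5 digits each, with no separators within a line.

(row=0, col=0): c = -1.3700 + -0.4700i → escape time 4
(row=0, col=1): c = -1.1950 + -0.4700i → escape time 5
(row=0, col=2): c = -1.0200 + -0.4700i → escape time 5
(row=0, col=3): c = -0.8450 + -0.4700i → escape time 6
(row=0, col=4): c = -0.6700 + -0.4700i → escape time 6
(row=1, col=0): c = -1.3700 + -0.8650i → escape time 3
(row=1, col=1): c = -1.1950 + -0.8650i → escape time 3
(row=1, col=2): c = -1.0200 + -0.8650i → escape time 3
(row=1, col=3): c = -0.8450 + -0.8650i → escape time 4
(row=1, col=4): c = -0.6700 + -0.8650i → escape time 4
(row=2, col=0): c = -1.3700 + -1.2600i → escape time 2
(row=2, col=1): c = -1.1950 + -1.2600i → escape time 2
(row=2, col=2): c = -1.0200 + -1.2600i → escape time 2
(row=2, col=3): c = -0.8450 + -1.2600i → escape time 3
(row=2, col=4): c = -0.6700 + -1.2600i → escape time 3

Answer: 45566
33344
22233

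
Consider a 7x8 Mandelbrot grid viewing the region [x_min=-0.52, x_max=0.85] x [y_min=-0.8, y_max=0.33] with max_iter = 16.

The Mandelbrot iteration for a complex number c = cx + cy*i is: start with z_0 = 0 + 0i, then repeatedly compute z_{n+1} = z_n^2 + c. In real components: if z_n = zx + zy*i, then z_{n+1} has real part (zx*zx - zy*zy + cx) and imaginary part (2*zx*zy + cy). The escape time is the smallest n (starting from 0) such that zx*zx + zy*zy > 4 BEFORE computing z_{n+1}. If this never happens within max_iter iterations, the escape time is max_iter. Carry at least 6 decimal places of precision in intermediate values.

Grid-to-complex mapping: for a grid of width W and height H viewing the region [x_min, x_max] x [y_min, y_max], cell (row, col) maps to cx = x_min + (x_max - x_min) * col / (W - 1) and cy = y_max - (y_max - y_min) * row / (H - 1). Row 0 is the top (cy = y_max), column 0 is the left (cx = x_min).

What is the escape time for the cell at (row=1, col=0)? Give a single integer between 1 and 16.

Answer: 16

Derivation:
z_0 = 0 + 0i, c = -0.5200 + 0.1686i
Iter 1: z = -0.5200 + 0.1686i, |z|^2 = 0.2988
Iter 2: z = -0.2780 + -0.0067i, |z|^2 = 0.0773
Iter 3: z = -0.4428 + 0.1723i, |z|^2 = 0.2257
Iter 4: z = -0.3537 + 0.0160i, |z|^2 = 0.1253
Iter 5: z = -0.3952 + 0.1573i, |z|^2 = 0.1809
Iter 6: z = -0.3886 + 0.0443i, |z|^2 = 0.1529
Iter 7: z = -0.3710 + 0.1342i, |z|^2 = 0.1556
Iter 8: z = -0.4004 + 0.0690i, |z|^2 = 0.1651
Iter 9: z = -0.3645 + 0.1133i, |z|^2 = 0.1457
Iter 10: z = -0.4000 + 0.0860i, |z|^2 = 0.1674
Iter 11: z = -0.3674 + 0.0998i, |z|^2 = 0.1449
Iter 12: z = -0.3950 + 0.0953i, |z|^2 = 0.1651
Iter 13: z = -0.3731 + 0.0933i, |z|^2 = 0.1479
Iter 14: z = -0.3895 + 0.0989i, |z|^2 = 0.1615
Iter 15: z = -0.3781 + 0.0915i, |z|^2 = 0.1513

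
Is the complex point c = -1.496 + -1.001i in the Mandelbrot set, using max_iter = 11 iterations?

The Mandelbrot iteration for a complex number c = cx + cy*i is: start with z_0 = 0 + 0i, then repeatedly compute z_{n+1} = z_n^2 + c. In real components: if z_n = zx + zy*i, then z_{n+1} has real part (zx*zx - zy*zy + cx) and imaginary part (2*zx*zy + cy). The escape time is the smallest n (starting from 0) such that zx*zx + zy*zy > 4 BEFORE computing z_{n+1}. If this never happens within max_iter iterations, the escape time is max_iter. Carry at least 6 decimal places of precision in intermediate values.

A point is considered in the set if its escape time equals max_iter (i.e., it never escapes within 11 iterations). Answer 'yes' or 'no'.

Answer: no

Derivation:
z_0 = 0 + 0i, c = -1.4960 + -1.0010i
Iter 1: z = -1.4960 + -1.0010i, |z|^2 = 3.2400
Iter 2: z = -0.2600 + 1.9940i, |z|^2 = 4.0436
Escaped at iteration 2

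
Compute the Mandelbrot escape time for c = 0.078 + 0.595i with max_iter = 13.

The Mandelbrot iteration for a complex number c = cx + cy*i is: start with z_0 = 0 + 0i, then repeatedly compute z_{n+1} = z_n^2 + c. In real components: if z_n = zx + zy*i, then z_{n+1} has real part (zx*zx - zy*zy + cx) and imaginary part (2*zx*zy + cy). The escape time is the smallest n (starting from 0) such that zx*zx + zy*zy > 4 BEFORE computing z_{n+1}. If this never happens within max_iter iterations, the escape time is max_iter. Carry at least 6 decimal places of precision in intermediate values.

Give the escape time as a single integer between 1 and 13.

z_0 = 0 + 0i, c = 0.0780 + 0.5950i
Iter 1: z = 0.0780 + 0.5950i, |z|^2 = 0.3601
Iter 2: z = -0.2699 + 0.6878i, |z|^2 = 0.5460
Iter 3: z = -0.3222 + 0.2237i, |z|^2 = 0.1539
Iter 4: z = 0.1318 + 0.4509i, |z|^2 = 0.2206
Iter 5: z = -0.1079 + 0.7139i, |z|^2 = 0.5212
Iter 6: z = -0.4199 + 0.4409i, |z|^2 = 0.3708
Iter 7: z = 0.0599 + 0.2247i, |z|^2 = 0.0541
Iter 8: z = 0.0311 + 0.6219i, |z|^2 = 0.3878
Iter 9: z = -0.3078 + 0.6337i, |z|^2 = 0.4963
Iter 10: z = -0.2288 + 0.2049i, |z|^2 = 0.0943
Iter 11: z = 0.0884 + 0.5012i, |z|^2 = 0.2591
Iter 12: z = -0.1654 + 0.6836i, |z|^2 = 0.4947

Answer: 13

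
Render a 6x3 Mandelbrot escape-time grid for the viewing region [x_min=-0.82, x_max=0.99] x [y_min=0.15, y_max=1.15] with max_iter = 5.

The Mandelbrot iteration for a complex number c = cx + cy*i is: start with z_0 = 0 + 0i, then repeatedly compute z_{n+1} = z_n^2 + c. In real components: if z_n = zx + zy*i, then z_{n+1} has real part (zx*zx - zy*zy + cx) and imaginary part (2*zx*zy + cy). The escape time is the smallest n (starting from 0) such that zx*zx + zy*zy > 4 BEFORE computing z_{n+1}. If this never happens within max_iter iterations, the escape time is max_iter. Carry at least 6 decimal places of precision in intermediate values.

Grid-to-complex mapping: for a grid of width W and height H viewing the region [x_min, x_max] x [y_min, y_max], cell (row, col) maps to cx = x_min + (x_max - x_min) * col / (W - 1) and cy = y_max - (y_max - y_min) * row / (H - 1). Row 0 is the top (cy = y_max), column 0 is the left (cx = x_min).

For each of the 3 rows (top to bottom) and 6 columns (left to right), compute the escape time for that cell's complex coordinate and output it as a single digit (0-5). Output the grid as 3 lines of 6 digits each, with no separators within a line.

(row=0, col=0): c = -0.8200 + 1.1500i → escape time 3
(row=0, col=1): c = -0.4580 + 1.1500i → escape time 3
(row=0, col=2): c = -0.0960 + 1.1500i → escape time 4
(row=0, col=3): c = 0.2660 + 1.1500i → escape time 2
(row=0, col=4): c = 0.6280 + 1.1500i → escape time 2
(row=0, col=5): c = 0.9900 + 1.1500i → escape time 2
(row=1, col=0): c = -0.8200 + 0.6500i → escape time 5
(row=1, col=1): c = -0.4580 + 0.6500i → escape time 5
(row=1, col=2): c = -0.0960 + 0.6500i → escape time 5
(row=1, col=3): c = 0.2660 + 0.6500i → escape time 5
(row=1, col=4): c = 0.6280 + 0.6500i → escape time 3
(row=1, col=5): c = 0.9900 + 0.6500i → escape time 2
(row=2, col=0): c = -0.8200 + 0.1500i → escape time 5
(row=2, col=1): c = -0.4580 + 0.1500i → escape time 5
(row=2, col=2): c = -0.0960 + 0.1500i → escape time 5
(row=2, col=3): c = 0.2660 + 0.1500i → escape time 5
(row=2, col=4): c = 0.6280 + 0.1500i → escape time 4
(row=2, col=5): c = 0.9900 + 0.1500i → escape time 3

Answer: 334222
555532
555543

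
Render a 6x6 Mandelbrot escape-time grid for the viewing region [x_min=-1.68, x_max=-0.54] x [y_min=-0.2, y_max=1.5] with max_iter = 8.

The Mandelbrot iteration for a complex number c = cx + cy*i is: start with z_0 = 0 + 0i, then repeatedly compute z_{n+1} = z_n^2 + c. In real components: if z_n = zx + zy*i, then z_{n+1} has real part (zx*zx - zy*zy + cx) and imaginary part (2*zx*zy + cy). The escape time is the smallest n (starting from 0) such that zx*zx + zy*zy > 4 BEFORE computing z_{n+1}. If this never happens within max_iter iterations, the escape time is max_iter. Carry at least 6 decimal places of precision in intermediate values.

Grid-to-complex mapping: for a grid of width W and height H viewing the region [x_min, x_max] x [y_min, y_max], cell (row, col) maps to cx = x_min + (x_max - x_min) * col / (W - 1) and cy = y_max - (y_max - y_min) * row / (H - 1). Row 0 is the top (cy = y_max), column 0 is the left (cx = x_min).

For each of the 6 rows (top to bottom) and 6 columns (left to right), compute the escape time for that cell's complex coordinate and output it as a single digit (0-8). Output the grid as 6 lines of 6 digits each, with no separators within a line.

(row=0, col=0): c = -1.6800 + 1.5000i → escape time 1
(row=0, col=1): c = -1.4520 + 1.5000i → escape time 1
(row=0, col=2): c = -1.2240 + 1.5000i → escape time 2
(row=0, col=3): c = -0.9960 + 1.5000i → escape time 2
(row=0, col=4): c = -0.7680 + 1.5000i → escape time 2
(row=0, col=5): c = -0.5400 + 1.5000i → escape time 2
(row=1, col=0): c = -1.6800 + 1.1600i → escape time 1
(row=1, col=1): c = -1.4520 + 1.1600i → escape time 2
(row=1, col=2): c = -1.2240 + 1.1600i → escape time 3
(row=1, col=3): c = -0.9960 + 1.1600i → escape time 3
(row=1, col=4): c = -0.7680 + 1.1600i → escape time 3
(row=1, col=5): c = -0.5400 + 1.1600i → escape time 3
(row=2, col=0): c = -1.6800 + 0.8200i → escape time 3
(row=2, col=1): c = -1.4520 + 0.8200i → escape time 3
(row=2, col=2): c = -1.2240 + 0.8200i → escape time 3
(row=2, col=3): c = -0.9960 + 0.8200i → escape time 3
(row=2, col=4): c = -0.7680 + 0.8200i → escape time 4
(row=2, col=5): c = -0.5400 + 0.8200i → escape time 5
(row=3, col=0): c = -1.6800 + 0.4800i → escape time 3
(row=3, col=1): c = -1.4520 + 0.4800i → escape time 3
(row=3, col=2): c = -1.2240 + 0.4800i → escape time 5
(row=3, col=3): c = -0.9960 + 0.4800i → escape time 5
(row=3, col=4): c = -0.7680 + 0.4800i → escape time 6
(row=3, col=5): c = -0.5400 + 0.4800i → escape time 8
(row=4, col=0): c = -1.6800 + 0.1400i → escape time 5
(row=4, col=1): c = -1.4520 + 0.1400i → escape time 7
(row=4, col=2): c = -1.2240 + 0.1400i → escape time 8
(row=4, col=3): c = -0.9960 + 0.1400i → escape time 8
(row=4, col=4): c = -0.7680 + 0.1400i → escape time 8
(row=4, col=5): c = -0.5400 + 0.1400i → escape time 8
(row=5, col=0): c = -1.6800 + -0.2000i → escape time 4
(row=5, col=1): c = -1.4520 + -0.2000i → escape time 5
(row=5, col=2): c = -1.2240 + -0.2000i → escape time 8
(row=5, col=3): c = -0.9960 + -0.2000i → escape time 8
(row=5, col=4): c = -0.7680 + -0.2000i → escape time 8
(row=5, col=5): c = -0.5400 + -0.2000i → escape time 8

Answer: 112222
123333
333345
335568
578888
458888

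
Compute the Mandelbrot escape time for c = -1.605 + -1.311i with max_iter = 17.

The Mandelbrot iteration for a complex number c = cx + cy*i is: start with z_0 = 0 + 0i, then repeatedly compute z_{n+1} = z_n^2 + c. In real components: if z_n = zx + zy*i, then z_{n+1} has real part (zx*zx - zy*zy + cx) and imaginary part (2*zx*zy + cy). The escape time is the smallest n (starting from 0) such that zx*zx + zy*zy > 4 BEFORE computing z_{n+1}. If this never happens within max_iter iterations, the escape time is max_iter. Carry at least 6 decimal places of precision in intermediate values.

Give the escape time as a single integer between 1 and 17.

Answer: 1

Derivation:
z_0 = 0 + 0i, c = -1.6050 + -1.3110i
Iter 1: z = -1.6050 + -1.3110i, |z|^2 = 4.2947
Escaped at iteration 1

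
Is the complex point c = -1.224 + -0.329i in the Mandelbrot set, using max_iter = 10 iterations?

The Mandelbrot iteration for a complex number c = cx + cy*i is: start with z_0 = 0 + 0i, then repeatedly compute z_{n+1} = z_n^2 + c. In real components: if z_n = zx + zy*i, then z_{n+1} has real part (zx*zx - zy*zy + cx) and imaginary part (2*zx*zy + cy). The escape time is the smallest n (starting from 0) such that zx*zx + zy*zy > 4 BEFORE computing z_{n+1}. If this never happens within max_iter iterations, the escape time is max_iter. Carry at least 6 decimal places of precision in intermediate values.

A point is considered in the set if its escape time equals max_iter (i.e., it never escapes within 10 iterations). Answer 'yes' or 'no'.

z_0 = 0 + 0i, c = -1.2240 + -0.3290i
Iter 1: z = -1.2240 + -0.3290i, |z|^2 = 1.6064
Iter 2: z = 0.1659 + 0.4764i, |z|^2 = 0.2545
Iter 3: z = -1.4234 + -0.1709i, |z|^2 = 2.0553
Iter 4: z = 0.7729 + 0.1575i, |z|^2 = 0.6222
Iter 5: z = -0.6514 + -0.0855i, |z|^2 = 0.4317
Iter 6: z = -0.8069 + -0.2176i, |z|^2 = 0.6985
Iter 7: z = -0.6202 + 0.0222i, |z|^2 = 0.3851
Iter 8: z = -0.8399 + -0.3565i, |z|^2 = 0.8325
Iter 9: z = -0.6458 + 0.2699i, |z|^2 = 0.4898
Did not escape in 10 iterations → in set

Answer: yes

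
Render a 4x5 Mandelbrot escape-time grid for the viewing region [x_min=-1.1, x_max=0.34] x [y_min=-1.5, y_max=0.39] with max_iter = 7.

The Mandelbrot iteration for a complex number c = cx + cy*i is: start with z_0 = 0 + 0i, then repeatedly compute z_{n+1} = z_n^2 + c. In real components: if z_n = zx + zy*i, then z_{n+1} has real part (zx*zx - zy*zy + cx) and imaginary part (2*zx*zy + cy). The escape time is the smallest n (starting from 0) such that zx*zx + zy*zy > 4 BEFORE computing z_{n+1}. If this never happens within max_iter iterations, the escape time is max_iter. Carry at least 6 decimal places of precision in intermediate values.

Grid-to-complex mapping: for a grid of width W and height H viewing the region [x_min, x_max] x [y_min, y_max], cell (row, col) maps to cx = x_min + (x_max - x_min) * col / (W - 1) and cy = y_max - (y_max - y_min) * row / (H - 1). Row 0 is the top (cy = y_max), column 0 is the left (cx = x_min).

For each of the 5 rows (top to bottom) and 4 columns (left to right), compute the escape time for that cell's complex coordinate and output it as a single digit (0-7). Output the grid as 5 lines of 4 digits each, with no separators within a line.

(row=0, col=0): c = -1.1000 + 0.3900i → escape time 7
(row=0, col=1): c = -0.6200 + 0.3900i → escape time 7
(row=0, col=2): c = -0.1400 + 0.3900i → escape time 7
(row=0, col=3): c = 0.3400 + 0.3900i → escape time 7
(row=1, col=0): c = -1.1000 + -0.0825i → escape time 7
(row=1, col=1): c = -0.6200 + -0.0825i → escape time 7
(row=1, col=2): c = -0.1400 + -0.0825i → escape time 7
(row=1, col=3): c = 0.3400 + -0.0825i → escape time 7
(row=2, col=0): c = -1.1000 + -0.5550i → escape time 5
(row=2, col=1): c = -0.6200 + -0.5550i → escape time 7
(row=2, col=2): c = -0.1400 + -0.5550i → escape time 7
(row=2, col=3): c = 0.3400 + -0.5550i → escape time 7
(row=3, col=0): c = -1.1000 + -1.0275i → escape time 3
(row=3, col=1): c = -0.6200 + -1.0275i → escape time 4
(row=3, col=2): c = -0.1400 + -1.0275i → escape time 7
(row=3, col=3): c = 0.3400 + -1.0275i → escape time 3
(row=4, col=0): c = -1.1000 + -1.5000i → escape time 2
(row=4, col=1): c = -0.6200 + -1.5000i → escape time 2
(row=4, col=2): c = -0.1400 + -1.5000i → escape time 2
(row=4, col=3): c = 0.3400 + -1.5000i → escape time 2

Answer: 7777
7777
5777
3473
2222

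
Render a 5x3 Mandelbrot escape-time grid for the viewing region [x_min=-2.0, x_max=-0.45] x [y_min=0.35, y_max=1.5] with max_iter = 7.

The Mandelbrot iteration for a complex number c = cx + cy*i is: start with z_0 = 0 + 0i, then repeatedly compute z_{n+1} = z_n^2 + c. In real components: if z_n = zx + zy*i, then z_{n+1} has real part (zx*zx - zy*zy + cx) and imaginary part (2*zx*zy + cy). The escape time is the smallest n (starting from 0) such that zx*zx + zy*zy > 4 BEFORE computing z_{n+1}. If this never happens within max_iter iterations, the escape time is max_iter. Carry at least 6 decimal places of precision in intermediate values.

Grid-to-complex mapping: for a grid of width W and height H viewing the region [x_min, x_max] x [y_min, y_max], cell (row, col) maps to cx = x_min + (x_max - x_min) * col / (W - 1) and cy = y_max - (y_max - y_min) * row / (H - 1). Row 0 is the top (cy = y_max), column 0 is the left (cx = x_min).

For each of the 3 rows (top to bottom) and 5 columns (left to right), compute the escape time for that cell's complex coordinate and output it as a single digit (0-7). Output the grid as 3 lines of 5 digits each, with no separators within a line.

Answer: 11222
12334
14777

Derivation:
(row=0, col=0): c = -2.0000 + 1.5000i → escape time 1
(row=0, col=1): c = -1.6125 + 1.5000i → escape time 1
(row=0, col=2): c = -1.2250 + 1.5000i → escape time 2
(row=0, col=3): c = -0.8375 + 1.5000i → escape time 2
(row=0, col=4): c = -0.4500 + 1.5000i → escape time 2
(row=1, col=0): c = -2.0000 + 0.9250i → escape time 1
(row=1, col=1): c = -1.6125 + 0.9250i → escape time 2
(row=1, col=2): c = -1.2250 + 0.9250i → escape time 3
(row=1, col=3): c = -0.8375 + 0.9250i → escape time 3
(row=1, col=4): c = -0.4500 + 0.9250i → escape time 4
(row=2, col=0): c = -2.0000 + 0.3500i → escape time 1
(row=2, col=1): c = -1.6125 + 0.3500i → escape time 4
(row=2, col=2): c = -1.2250 + 0.3500i → escape time 7
(row=2, col=3): c = -0.8375 + 0.3500i → escape time 7
(row=2, col=4): c = -0.4500 + 0.3500i → escape time 7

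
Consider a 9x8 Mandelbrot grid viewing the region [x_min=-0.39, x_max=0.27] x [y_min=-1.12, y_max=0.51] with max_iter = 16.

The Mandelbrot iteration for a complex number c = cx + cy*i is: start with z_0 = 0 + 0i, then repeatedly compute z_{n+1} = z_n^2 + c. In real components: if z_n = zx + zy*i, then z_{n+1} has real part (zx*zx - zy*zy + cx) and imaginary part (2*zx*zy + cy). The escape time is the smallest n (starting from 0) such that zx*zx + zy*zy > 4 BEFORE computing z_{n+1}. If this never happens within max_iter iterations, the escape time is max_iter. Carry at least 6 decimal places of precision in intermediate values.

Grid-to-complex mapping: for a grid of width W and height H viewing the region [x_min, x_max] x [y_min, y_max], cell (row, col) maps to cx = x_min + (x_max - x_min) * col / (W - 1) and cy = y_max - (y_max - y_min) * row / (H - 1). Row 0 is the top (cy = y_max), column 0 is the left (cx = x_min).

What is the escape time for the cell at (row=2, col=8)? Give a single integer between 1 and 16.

z_0 = 0 + 0i, c = 0.2700 + 0.0443i
Iter 1: z = 0.2700 + 0.0443i, |z|^2 = 0.0749
Iter 2: z = 0.3409 + 0.0682i, |z|^2 = 0.1209
Iter 3: z = 0.3816 + 0.0908i, |z|^2 = 0.1539
Iter 4: z = 0.4074 + 0.1136i, |z|^2 = 0.1788
Iter 5: z = 0.4230 + 0.1368i, |z|^2 = 0.1977
Iter 6: z = 0.4303 + 0.1600i, |z|^2 = 0.2107
Iter 7: z = 0.4295 + 0.1820i, |z|^2 = 0.2176
Iter 8: z = 0.4213 + 0.2006i, |z|^2 = 0.2178
Iter 9: z = 0.4073 + 0.2134i, |z|^2 = 0.2114
Iter 10: z = 0.3904 + 0.2181i, |z|^2 = 0.1999
Iter 11: z = 0.3748 + 0.2145i, |z|^2 = 0.1865
Iter 12: z = 0.3645 + 0.2051i, |z|^2 = 0.1749
Iter 13: z = 0.3608 + 0.1938i, |z|^2 = 0.1677
Iter 14: z = 0.3626 + 0.1841i, |z|^2 = 0.1654
Iter 15: z = 0.3676 + 0.1778i, |z|^2 = 0.1667

Answer: 16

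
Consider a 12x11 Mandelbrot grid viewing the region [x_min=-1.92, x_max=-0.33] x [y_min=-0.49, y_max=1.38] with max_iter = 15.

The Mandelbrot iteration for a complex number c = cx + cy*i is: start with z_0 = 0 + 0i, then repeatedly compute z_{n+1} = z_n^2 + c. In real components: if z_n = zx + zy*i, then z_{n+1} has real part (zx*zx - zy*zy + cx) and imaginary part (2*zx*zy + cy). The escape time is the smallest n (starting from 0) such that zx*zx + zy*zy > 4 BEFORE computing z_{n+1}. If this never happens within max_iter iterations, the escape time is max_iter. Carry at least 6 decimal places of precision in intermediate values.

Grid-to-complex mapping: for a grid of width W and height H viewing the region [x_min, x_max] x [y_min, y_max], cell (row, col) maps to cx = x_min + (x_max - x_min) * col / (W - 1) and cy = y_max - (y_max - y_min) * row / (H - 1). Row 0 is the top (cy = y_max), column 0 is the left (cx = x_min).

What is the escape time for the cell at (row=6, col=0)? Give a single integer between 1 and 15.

z_0 = 0 + 0i, c = -1.9200 + 0.2580i
Iter 1: z = -1.9200 + 0.2580i, |z|^2 = 3.7530
Iter 2: z = 1.6998 + -0.7327i, |z|^2 = 3.4263
Iter 3: z = 0.4326 + -2.2330i, |z|^2 = 5.1734
Escaped at iteration 3

Answer: 3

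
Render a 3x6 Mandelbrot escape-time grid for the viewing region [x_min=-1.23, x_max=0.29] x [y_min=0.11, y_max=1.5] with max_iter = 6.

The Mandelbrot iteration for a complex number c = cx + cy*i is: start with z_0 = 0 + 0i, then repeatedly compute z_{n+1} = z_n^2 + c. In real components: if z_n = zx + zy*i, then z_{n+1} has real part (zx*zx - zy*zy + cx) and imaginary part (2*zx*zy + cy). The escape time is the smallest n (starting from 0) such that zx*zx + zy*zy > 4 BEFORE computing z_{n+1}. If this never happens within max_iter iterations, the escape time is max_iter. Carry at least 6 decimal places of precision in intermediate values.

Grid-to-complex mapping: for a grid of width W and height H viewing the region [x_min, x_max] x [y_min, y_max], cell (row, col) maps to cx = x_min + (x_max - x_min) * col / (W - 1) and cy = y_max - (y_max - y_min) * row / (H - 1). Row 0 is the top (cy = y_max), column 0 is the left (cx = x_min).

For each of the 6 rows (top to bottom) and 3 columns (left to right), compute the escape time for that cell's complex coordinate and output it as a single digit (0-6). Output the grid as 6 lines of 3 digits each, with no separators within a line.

(row=0, col=0): c = -1.2300 + 1.5000i → escape time 2
(row=0, col=1): c = -0.4700 + 1.5000i → escape time 2
(row=0, col=2): c = 0.2900 + 1.5000i → escape time 2
(row=1, col=0): c = -1.2300 + 1.2220i → escape time 2
(row=1, col=1): c = -0.4700 + 1.2220i → escape time 3
(row=1, col=2): c = 0.2900 + 1.2220i → escape time 2
(row=2, col=0): c = -1.2300 + 0.9440i → escape time 3
(row=2, col=1): c = -0.4700 + 0.9440i → escape time 4
(row=2, col=2): c = 0.2900 + 0.9440i → escape time 4
(row=3, col=0): c = -1.2300 + 0.6660i → escape time 3
(row=3, col=1): c = -0.4700 + 0.6660i → escape time 6
(row=3, col=2): c = 0.2900 + 0.6660i → escape time 6
(row=4, col=0): c = -1.2300 + 0.3880i → escape time 6
(row=4, col=1): c = -0.4700 + 0.3880i → escape time 6
(row=4, col=2): c = 0.2900 + 0.3880i → escape time 6
(row=5, col=0): c = -1.2300 + 0.1100i → escape time 6
(row=5, col=1): c = -0.4700 + 0.1100i → escape time 6
(row=5, col=2): c = 0.2900 + 0.1100i → escape time 6

Answer: 222
232
344
366
666
666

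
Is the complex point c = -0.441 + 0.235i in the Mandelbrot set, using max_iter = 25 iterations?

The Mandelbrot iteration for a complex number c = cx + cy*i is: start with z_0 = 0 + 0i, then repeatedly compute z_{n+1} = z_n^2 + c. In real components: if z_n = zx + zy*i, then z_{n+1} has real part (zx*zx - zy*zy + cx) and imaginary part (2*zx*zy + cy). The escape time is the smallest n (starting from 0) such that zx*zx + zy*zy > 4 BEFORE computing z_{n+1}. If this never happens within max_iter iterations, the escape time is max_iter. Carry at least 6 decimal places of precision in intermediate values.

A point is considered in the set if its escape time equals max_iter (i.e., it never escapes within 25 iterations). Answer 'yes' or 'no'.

Answer: yes

Derivation:
z_0 = 0 + 0i, c = -0.4410 + 0.2350i
Iter 1: z = -0.4410 + 0.2350i, |z|^2 = 0.2497
Iter 2: z = -0.3017 + 0.0277i, |z|^2 = 0.0918
Iter 3: z = -0.3507 + 0.2183i, |z|^2 = 0.1706
Iter 4: z = -0.3656 + 0.0819i, |z|^2 = 0.1404
Iter 5: z = -0.3140 + 0.1751i, |z|^2 = 0.1293
Iter 6: z = -0.3731 + 0.1250i, |z|^2 = 0.1548
Iter 7: z = -0.3175 + 0.1417i, |z|^2 = 0.1209
Iter 8: z = -0.3603 + 0.1450i, |z|^2 = 0.1508
Iter 9: z = -0.3322 + 0.1305i, |z|^2 = 0.1274
Iter 10: z = -0.3477 + 0.1483i, |z|^2 = 0.1429
Iter 11: z = -0.3421 + 0.1319i, |z|^2 = 0.1344
Iter 12: z = -0.3413 + 0.1448i, |z|^2 = 0.1375
Iter 13: z = -0.3454 + 0.1362i, |z|^2 = 0.1379
Iter 14: z = -0.3402 + 0.1409i, |z|^2 = 0.1356
Iter 15: z = -0.3451 + 0.1391i, |z|^2 = 0.1385
Iter 16: z = -0.3413 + 0.1390i, |z|^2 = 0.1358
Iter 17: z = -0.3439 + 0.1401i, |z|^2 = 0.1379
Iter 18: z = -0.3424 + 0.1386i, |z|^2 = 0.1365
Iter 19: z = -0.3430 + 0.1401i, |z|^2 = 0.1373
Iter 20: z = -0.3430 + 0.1389i, |z|^2 = 0.1369
Iter 21: z = -0.3427 + 0.1397i, |z|^2 = 0.1369
Iter 22: z = -0.3431 + 0.1393i, |z|^2 = 0.1371
Iter 23: z = -0.3427 + 0.1394i, |z|^2 = 0.1369
Iter 24: z = -0.3430 + 0.1394i, |z|^2 = 0.1371
Did not escape in 25 iterations → in set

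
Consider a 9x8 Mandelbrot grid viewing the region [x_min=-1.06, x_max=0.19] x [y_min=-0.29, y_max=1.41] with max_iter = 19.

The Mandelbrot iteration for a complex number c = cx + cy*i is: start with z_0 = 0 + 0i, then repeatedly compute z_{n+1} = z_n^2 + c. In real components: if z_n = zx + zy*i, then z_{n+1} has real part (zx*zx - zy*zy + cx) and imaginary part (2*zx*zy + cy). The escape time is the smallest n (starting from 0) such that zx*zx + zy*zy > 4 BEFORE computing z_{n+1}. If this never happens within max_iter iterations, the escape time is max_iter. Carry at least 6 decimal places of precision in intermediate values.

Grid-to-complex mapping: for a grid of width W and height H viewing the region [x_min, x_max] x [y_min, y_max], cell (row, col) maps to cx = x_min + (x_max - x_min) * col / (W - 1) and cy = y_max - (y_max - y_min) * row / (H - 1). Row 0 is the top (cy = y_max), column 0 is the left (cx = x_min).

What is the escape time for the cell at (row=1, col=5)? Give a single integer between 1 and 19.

Answer: 4

Derivation:
z_0 = 0 + 0i, c = -0.2788 + 1.1671i
Iter 1: z = -0.2788 + 1.1671i, |z|^2 = 1.4399
Iter 2: z = -1.5633 + 0.5165i, |z|^2 = 2.7105
Iter 3: z = 1.8983 + -0.4476i, |z|^2 = 3.8040
Iter 4: z = 3.1246 + -0.5322i, |z|^2 = 10.0463
Escaped at iteration 4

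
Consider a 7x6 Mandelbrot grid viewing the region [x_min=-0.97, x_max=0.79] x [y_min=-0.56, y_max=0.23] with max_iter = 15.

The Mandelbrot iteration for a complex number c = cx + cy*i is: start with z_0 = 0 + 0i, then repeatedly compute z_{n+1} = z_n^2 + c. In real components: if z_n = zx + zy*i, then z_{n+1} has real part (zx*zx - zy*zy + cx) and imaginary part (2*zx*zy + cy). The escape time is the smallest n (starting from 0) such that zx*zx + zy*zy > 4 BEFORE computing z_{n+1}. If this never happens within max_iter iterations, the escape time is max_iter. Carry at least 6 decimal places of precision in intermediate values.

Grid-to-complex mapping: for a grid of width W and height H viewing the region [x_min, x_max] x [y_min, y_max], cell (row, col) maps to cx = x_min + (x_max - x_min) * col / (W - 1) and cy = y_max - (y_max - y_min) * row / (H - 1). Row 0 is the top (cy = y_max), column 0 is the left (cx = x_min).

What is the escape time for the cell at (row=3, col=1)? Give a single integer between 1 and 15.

Answer: 15

Derivation:
z_0 = 0 + 0i, c = -0.6767 + -0.2440i
Iter 1: z = -0.6767 + -0.2440i, |z|^2 = 0.5174
Iter 2: z = -0.2783 + 0.0862i, |z|^2 = 0.0849
Iter 3: z = -0.6066 + -0.2920i, |z|^2 = 0.4533
Iter 4: z = -0.3939 + 0.1103i, |z|^2 = 0.1673
Iter 5: z = -0.5337 + -0.3309i, |z|^2 = 0.3943
Iter 6: z = -0.5014 + 0.1091i, |z|^2 = 0.2633
Iter 7: z = -0.4372 + -0.3534i, |z|^2 = 0.3161
Iter 8: z = -0.6104 + 0.0651i, |z|^2 = 0.3768
Iter 9: z = -0.3083 + -0.3234i, |z|^2 = 0.1996
Iter 10: z = -0.6862 + -0.0446i, |z|^2 = 0.4729
Iter 11: z = -0.2077 + -0.1828i, |z|^2 = 0.0766
Iter 12: z = -0.6669 + -0.1680i, |z|^2 = 0.4730
Iter 13: z = -0.2601 + -0.0198i, |z|^2 = 0.0681
Iter 14: z = -0.6094 + -0.2337i, |z|^2 = 0.4260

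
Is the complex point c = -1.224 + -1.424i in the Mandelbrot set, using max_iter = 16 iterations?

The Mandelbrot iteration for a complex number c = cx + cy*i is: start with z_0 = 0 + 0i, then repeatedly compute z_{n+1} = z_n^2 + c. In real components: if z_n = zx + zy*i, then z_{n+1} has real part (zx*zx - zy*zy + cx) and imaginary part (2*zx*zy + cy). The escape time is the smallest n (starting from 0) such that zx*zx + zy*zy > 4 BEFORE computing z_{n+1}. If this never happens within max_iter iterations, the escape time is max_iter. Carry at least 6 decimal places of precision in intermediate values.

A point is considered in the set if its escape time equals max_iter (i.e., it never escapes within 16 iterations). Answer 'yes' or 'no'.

Answer: no

Derivation:
z_0 = 0 + 0i, c = -1.2240 + -1.4240i
Iter 1: z = -1.2240 + -1.4240i, |z|^2 = 3.5260
Iter 2: z = -1.7536 + 2.0620i, |z|^2 = 7.3268
Escaped at iteration 2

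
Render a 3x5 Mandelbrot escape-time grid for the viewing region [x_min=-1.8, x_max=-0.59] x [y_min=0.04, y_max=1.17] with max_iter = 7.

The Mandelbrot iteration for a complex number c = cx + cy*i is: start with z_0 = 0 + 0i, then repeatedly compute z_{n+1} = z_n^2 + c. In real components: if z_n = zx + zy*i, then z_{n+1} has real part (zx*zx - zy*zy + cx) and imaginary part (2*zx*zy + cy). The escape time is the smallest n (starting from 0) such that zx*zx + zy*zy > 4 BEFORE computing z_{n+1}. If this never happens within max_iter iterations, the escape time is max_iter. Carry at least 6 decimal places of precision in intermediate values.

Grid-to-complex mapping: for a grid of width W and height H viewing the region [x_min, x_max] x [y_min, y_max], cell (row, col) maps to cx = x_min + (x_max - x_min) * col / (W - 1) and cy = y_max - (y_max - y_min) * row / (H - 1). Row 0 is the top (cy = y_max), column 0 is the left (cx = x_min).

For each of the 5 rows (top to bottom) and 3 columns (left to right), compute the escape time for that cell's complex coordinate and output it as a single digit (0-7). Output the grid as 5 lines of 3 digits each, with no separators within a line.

Answer: 133
134
337
377
777

Derivation:
(row=0, col=0): c = -1.8000 + 1.1700i → escape time 1
(row=0, col=1): c = -1.1950 + 1.1700i → escape time 3
(row=0, col=2): c = -0.5900 + 1.1700i → escape time 3
(row=1, col=0): c = -1.8000 + 0.8875i → escape time 1
(row=1, col=1): c = -1.1950 + 0.8875i → escape time 3
(row=1, col=2): c = -0.5900 + 0.8875i → escape time 4
(row=2, col=0): c = -1.8000 + 0.6050i → escape time 3
(row=2, col=1): c = -1.1950 + 0.6050i → escape time 3
(row=2, col=2): c = -0.5900 + 0.6050i → escape time 7
(row=3, col=0): c = -1.8000 + 0.3225i → escape time 3
(row=3, col=1): c = -1.1950 + 0.3225i → escape time 7
(row=3, col=2): c = -0.5900 + 0.3225i → escape time 7
(row=4, col=0): c = -1.8000 + 0.0400i → escape time 7
(row=4, col=1): c = -1.1950 + 0.0400i → escape time 7
(row=4, col=2): c = -0.5900 + 0.0400i → escape time 7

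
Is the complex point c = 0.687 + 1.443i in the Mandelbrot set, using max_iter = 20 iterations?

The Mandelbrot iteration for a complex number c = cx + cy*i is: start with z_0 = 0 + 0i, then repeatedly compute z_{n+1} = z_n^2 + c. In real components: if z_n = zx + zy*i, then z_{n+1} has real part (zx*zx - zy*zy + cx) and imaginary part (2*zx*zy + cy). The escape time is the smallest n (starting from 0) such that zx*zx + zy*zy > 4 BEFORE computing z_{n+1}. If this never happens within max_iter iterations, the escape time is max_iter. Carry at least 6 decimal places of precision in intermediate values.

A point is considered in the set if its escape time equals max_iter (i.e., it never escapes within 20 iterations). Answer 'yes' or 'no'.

z_0 = 0 + 0i, c = 0.6870 + 1.4430i
Iter 1: z = 0.6870 + 1.4430i, |z|^2 = 2.5542
Iter 2: z = -0.9233 + 3.4257i, |z|^2 = 12.5877
Escaped at iteration 2

Answer: no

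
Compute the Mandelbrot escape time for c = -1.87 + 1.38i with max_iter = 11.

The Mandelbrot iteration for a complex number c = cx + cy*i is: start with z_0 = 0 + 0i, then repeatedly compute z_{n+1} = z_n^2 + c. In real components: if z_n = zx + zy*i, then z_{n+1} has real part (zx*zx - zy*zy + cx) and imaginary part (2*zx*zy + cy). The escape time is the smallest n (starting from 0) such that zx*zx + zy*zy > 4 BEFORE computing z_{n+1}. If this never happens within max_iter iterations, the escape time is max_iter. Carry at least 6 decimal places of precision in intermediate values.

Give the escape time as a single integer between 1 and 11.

z_0 = 0 + 0i, c = -1.8700 + 1.3800i
Iter 1: z = -1.8700 + 1.3800i, |z|^2 = 5.4013
Escaped at iteration 1

Answer: 1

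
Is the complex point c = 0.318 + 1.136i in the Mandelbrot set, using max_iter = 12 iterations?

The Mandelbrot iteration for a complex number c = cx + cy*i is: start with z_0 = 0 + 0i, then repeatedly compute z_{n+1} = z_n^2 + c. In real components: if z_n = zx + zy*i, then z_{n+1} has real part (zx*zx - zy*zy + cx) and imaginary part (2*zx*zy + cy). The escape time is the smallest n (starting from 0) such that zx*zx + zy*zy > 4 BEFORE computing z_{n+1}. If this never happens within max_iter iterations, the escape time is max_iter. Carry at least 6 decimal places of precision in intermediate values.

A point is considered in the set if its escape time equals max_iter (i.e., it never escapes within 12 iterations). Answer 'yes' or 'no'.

Answer: no

Derivation:
z_0 = 0 + 0i, c = 0.3180 + 1.1360i
Iter 1: z = 0.3180 + 1.1360i, |z|^2 = 1.3916
Iter 2: z = -0.8714 + 1.8585i, |z|^2 = 4.2133
Escaped at iteration 2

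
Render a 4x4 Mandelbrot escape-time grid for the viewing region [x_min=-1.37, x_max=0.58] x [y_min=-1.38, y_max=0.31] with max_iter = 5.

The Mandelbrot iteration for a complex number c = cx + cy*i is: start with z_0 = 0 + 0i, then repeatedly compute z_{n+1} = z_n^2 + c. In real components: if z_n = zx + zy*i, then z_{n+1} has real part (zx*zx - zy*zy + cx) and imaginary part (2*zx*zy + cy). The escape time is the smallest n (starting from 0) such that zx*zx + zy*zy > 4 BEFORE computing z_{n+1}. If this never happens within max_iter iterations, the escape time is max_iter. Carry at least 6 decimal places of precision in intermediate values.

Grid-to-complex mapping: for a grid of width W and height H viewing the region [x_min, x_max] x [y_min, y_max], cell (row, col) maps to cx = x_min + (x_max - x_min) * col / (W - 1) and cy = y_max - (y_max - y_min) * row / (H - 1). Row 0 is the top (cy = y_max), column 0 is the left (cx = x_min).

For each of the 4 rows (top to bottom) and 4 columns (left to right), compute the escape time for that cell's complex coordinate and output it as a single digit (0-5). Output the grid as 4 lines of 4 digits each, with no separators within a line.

Answer: 5554
5554
3453
2222

Derivation:
(row=0, col=0): c = -1.3700 + 0.3100i → escape time 5
(row=0, col=1): c = -0.7200 + 0.3100i → escape time 5
(row=0, col=2): c = -0.0700 + 0.3100i → escape time 5
(row=0, col=3): c = 0.5800 + 0.3100i → escape time 4
(row=1, col=0): c = -1.3700 + -0.2533i → escape time 5
(row=1, col=1): c = -0.7200 + -0.2533i → escape time 5
(row=1, col=2): c = -0.0700 + -0.2533i → escape time 5
(row=1, col=3): c = 0.5800 + -0.2533i → escape time 4
(row=2, col=0): c = -1.3700 + -0.8167i → escape time 3
(row=2, col=1): c = -0.7200 + -0.8167i → escape time 4
(row=2, col=2): c = -0.0700 + -0.8167i → escape time 5
(row=2, col=3): c = 0.5800 + -0.8167i → escape time 3
(row=3, col=0): c = -1.3700 + -1.3800i → escape time 2
(row=3, col=1): c = -0.7200 + -1.3800i → escape time 2
(row=3, col=2): c = -0.0700 + -1.3800i → escape time 2
(row=3, col=3): c = 0.5800 + -1.3800i → escape time 2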